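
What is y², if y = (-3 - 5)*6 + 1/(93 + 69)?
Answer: 60450625/26244 ≈ 2303.4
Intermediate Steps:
y = -7775/162 (y = -8*6 + 1/162 = -48 + 1/162 = -7775/162 ≈ -47.994)
y² = (-7775/162)² = 60450625/26244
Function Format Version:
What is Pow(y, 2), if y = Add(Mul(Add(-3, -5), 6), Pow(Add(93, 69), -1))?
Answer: Rational(60450625, 26244) ≈ 2303.4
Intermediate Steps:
y = Rational(-7775, 162) (y = Add(Mul(-8, 6), Pow(162, -1)) = Add(-48, Rational(1, 162)) = Rational(-7775, 162) ≈ -47.994)
Pow(y, 2) = Pow(Rational(-7775, 162), 2) = Rational(60450625, 26244)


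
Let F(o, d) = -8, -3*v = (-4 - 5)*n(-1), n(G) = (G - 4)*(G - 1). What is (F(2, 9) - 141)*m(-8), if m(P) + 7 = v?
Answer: -3427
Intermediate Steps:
n(G) = (-1 + G)*(-4 + G) (n(G) = (-4 + G)*(-1 + G) = (-1 + G)*(-4 + G))
v = 30 (v = -(-4 - 5)*(4 + (-1)² - 5*(-1))/3 = -(-3)*(4 + 1 + 5) = -(-3)*10 = -⅓*(-90) = 30)
m(P) = 23 (m(P) = -7 + 30 = 23)
(F(2, 9) - 141)*m(-8) = (-8 - 141)*23 = -149*23 = -3427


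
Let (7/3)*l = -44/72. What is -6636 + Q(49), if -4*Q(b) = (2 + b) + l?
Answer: -1116979/168 ≈ -6648.7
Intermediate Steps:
l = -11/42 (l = 3*(-44/72)/7 = 3*(-44*1/72)/7 = (3/7)*(-11/18) = -11/42 ≈ -0.26190)
Q(b) = -73/168 - b/4 (Q(b) = -((2 + b) - 11/42)/4 = -(73/42 + b)/4 = -73/168 - b/4)
-6636 + Q(49) = -6636 + (-73/168 - 1/4*49) = -6636 + (-73/168 - 49/4) = -6636 - 2131/168 = -1116979/168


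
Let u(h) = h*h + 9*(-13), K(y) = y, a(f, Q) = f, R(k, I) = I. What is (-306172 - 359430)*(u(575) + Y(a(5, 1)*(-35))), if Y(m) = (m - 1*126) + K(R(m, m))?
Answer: -219669959264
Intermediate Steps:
u(h) = -117 + h² (u(h) = h² - 117 = -117 + h²)
Y(m) = -126 + 2*m (Y(m) = (m - 1*126) + m = (m - 126) + m = (-126 + m) + m = -126 + 2*m)
(-306172 - 359430)*(u(575) + Y(a(5, 1)*(-35))) = (-306172 - 359430)*((-117 + 575²) + (-126 + 2*(5*(-35)))) = -665602*((-117 + 330625) + (-126 + 2*(-175))) = -665602*(330508 + (-126 - 350)) = -665602*(330508 - 476) = -665602*330032 = -219669959264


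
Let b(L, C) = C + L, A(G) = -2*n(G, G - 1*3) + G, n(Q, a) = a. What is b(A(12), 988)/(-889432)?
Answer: -491/444716 ≈ -0.0011041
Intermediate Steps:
A(G) = 6 - G (A(G) = -2*(G - 1*3) + G = -2*(G - 3) + G = -2*(-3 + G) + G = (6 - 2*G) + G = 6 - G)
b(A(12), 988)/(-889432) = (988 + (6 - 1*12))/(-889432) = (988 + (6 - 12))*(-1/889432) = (988 - 6)*(-1/889432) = 982*(-1/889432) = -491/444716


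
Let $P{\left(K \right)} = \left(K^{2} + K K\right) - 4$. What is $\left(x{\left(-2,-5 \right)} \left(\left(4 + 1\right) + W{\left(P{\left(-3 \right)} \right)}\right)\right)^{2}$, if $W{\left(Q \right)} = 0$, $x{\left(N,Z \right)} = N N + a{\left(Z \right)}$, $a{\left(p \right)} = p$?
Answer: $25$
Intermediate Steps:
$x{\left(N,Z \right)} = Z + N^{2}$ ($x{\left(N,Z \right)} = N N + Z = N^{2} + Z = Z + N^{2}$)
$P{\left(K \right)} = -4 + 2 K^{2}$ ($P{\left(K \right)} = \left(K^{2} + K^{2}\right) - 4 = 2 K^{2} - 4 = -4 + 2 K^{2}$)
$\left(x{\left(-2,-5 \right)} \left(\left(4 + 1\right) + W{\left(P{\left(-3 \right)} \right)}\right)\right)^{2} = \left(\left(-5 + \left(-2\right)^{2}\right) \left(\left(4 + 1\right) + 0\right)\right)^{2} = \left(\left(-5 + 4\right) \left(5 + 0\right)\right)^{2} = \left(\left(-1\right) 5\right)^{2} = \left(-5\right)^{2} = 25$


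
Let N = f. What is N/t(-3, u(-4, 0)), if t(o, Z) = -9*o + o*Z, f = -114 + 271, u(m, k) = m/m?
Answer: 157/24 ≈ 6.5417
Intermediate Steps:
u(m, k) = 1
f = 157
t(o, Z) = -9*o + Z*o
N = 157
N/t(-3, u(-4, 0)) = 157/((-3*(-9 + 1))) = 157/((-3*(-8))) = 157/24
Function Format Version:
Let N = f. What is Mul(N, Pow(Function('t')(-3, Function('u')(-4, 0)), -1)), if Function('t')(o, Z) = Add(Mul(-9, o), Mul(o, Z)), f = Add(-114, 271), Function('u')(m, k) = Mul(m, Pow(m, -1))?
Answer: Rational(157, 24) ≈ 6.5417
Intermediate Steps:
Function('u')(m, k) = 1
f = 157
Function('t')(o, Z) = Add(Mul(-9, o), Mul(Z, o))
N = 157
Mul(N, Pow(Function('t')(-3, Function('u')(-4, 0)), -1)) = Mul(157, Pow(Mul(-3, Add(-9, 1)), -1)) = Mul(157, Pow(Mul(-3, -8), -1)) = Mul(157, Pow(24, -1)) = Mul(157, Rational(1, 24)) = Rational(157, 24)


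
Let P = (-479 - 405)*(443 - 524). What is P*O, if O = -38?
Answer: -2720952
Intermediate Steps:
P = 71604 (P = -884*(-81) = 71604)
P*O = 71604*(-38) = -2720952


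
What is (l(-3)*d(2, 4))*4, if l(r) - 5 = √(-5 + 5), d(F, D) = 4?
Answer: 80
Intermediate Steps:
l(r) = 5 (l(r) = 5 + √(-5 + 5) = 5 + √0 = 5 + 0 = 5)
(l(-3)*d(2, 4))*4 = (5*4)*4 = 20*4 = 80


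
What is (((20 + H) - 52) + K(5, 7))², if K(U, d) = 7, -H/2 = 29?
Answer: 6889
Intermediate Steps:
H = -58 (H = -2*29 = -58)
(((20 + H) - 52) + K(5, 7))² = (((20 - 58) - 52) + 7)² = ((-38 - 52) + 7)² = (-90 + 7)² = (-83)² = 6889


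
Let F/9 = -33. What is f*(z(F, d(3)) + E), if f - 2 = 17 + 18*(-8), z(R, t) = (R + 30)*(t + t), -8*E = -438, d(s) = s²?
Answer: 2375625/4 ≈ 5.9391e+5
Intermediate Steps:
F = -297 (F = 9*(-33) = -297)
E = 219/4 (E = -⅛*(-438) = 219/4 ≈ 54.750)
z(R, t) = 2*t*(30 + R) (z(R, t) = (30 + R)*(2*t) = 2*t*(30 + R))
f = -125 (f = 2 + (17 + 18*(-8)) = 2 + (17 - 144) = 2 - 127 = -125)
f*(z(F, d(3)) + E) = -125*(2*3²*(30 - 297) + 219/4) = -125*(2*9*(-267) + 219/4) = -125*(-4806 + 219/4) = -125*(-19005/4) = 2375625/4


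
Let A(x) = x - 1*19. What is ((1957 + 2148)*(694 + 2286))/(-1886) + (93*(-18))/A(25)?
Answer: -6379547/943 ≈ -6765.2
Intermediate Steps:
A(x) = -19 + x (A(x) = x - 19 = -19 + x)
((1957 + 2148)*(694 + 2286))/(-1886) + (93*(-18))/A(25) = ((1957 + 2148)*(694 + 2286))/(-1886) + (93*(-18))/(-19 + 25) = (4105*2980)*(-1/1886) - 1674/6 = 12232900*(-1/1886) - 1674*⅙ = -6116450/943 - 279 = -6379547/943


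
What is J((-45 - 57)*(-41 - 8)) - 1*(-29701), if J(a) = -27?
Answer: 29674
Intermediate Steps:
J((-45 - 57)*(-41 - 8)) - 1*(-29701) = -27 - 1*(-29701) = -27 + 29701 = 29674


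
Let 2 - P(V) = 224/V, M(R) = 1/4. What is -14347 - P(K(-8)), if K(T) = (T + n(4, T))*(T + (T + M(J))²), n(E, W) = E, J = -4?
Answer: -1707659/119 ≈ -14350.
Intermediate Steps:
M(R) = ¼
K(T) = (4 + T)*(T + (¼ + T)²) (K(T) = (T + 4)*(T + (T + ¼)²) = (4 + T)*(T + (¼ + T)²))
P(V) = 2 - 224/V
-14347 - P(K(-8)) = -14347 - (2 - 224/(¼ + (-8)³ + (11/2)*(-8)² + (97/16)*(-8))) = -14347 - (2 - 224/(¼ - 512 + (11/2)*64 - 97/2)) = -14347 - (2 - 224/(¼ - 512 + 352 - 97/2)) = -14347 - (2 - 224/(-833/4)) = -14347 - (2 - 224*(-4/833)) = -14347 - (2 + 128/119) = -14347 - 1*366/119 = -14347 - 366/119 = -1707659/119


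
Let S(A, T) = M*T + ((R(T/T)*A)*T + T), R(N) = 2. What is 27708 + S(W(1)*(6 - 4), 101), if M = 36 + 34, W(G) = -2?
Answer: 34071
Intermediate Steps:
M = 70
S(A, T) = 71*T + 2*A*T (S(A, T) = 70*T + ((2*A)*T + T) = 70*T + (2*A*T + T) = 70*T + (T + 2*A*T) = 71*T + 2*A*T)
27708 + S(W(1)*(6 - 4), 101) = 27708 + 101*(71 + 2*(-2*(6 - 4))) = 27708 + 101*(71 + 2*(-2*2)) = 27708 + 101*(71 + 2*(-4)) = 27708 + 101*(71 - 8) = 27708 + 101*63 = 27708 + 6363 = 34071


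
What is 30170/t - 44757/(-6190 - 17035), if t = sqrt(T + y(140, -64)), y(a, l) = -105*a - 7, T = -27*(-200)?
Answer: 44757/23225 - 30170*I*sqrt(9307)/9307 ≈ 1.9271 - 312.73*I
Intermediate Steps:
T = 5400
y(a, l) = -7 - 105*a
t = I*sqrt(9307) (t = sqrt(5400 + (-7 - 105*140)) = sqrt(5400 + (-7 - 14700)) = sqrt(5400 - 14707) = sqrt(-9307) = I*sqrt(9307) ≈ 96.473*I)
30170/t - 44757/(-6190 - 17035) = 30170/((I*sqrt(9307))) - 44757/(-6190 - 17035) = 30170*(-I*sqrt(9307)/9307) - 44757/(-23225) = -30170*I*sqrt(9307)/9307 - 44757*(-1/23225) = -30170*I*sqrt(9307)/9307 + 44757/23225 = 44757/23225 - 30170*I*sqrt(9307)/9307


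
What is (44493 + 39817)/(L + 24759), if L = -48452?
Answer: -84310/23693 ≈ -3.5584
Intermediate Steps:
(44493 + 39817)/(L + 24759) = (44493 + 39817)/(-48452 + 24759) = 84310/(-23693) = 84310*(-1/23693) = -84310/23693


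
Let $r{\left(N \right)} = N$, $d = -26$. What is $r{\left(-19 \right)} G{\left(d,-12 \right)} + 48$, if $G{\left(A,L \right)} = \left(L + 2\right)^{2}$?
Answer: $-1852$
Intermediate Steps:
$G{\left(A,L \right)} = \left(2 + L\right)^{2}$
$r{\left(-19 \right)} G{\left(d,-12 \right)} + 48 = - 19 \left(2 - 12\right)^{2} + 48 = - 19 \left(-10\right)^{2} + 48 = \left(-19\right) 100 + 48 = -1900 + 48 = -1852$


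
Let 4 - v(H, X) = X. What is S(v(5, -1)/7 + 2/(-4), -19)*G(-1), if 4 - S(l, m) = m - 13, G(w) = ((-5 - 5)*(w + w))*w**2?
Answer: 720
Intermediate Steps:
v(H, X) = 4 - X
G(w) = -20*w**3 (G(w) = (-20*w)*w**2 = -20*w**3)
S(l, m) = 17 - m (S(l, m) = 4 - (m - 13) = 4 - (-13 + m) = 4 + (13 - m) = 17 - m)
S(v(5, -1)/7 + 2/(-4), -19)*G(-1) = (17 - 1*(-19))*(-20*(-1)**3) = (17 + 19)*(-20*(-1)) = 36*20 = 720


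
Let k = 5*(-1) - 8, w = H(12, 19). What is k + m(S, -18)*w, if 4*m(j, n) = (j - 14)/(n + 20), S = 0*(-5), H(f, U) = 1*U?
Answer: -185/4 ≈ -46.250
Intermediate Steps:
H(f, U) = U
w = 19
S = 0
m(j, n) = (-14 + j)/(4*(20 + n)) (m(j, n) = ((j - 14)/(n + 20))/4 = ((-14 + j)/(20 + n))/4 = (-14 + j)/(4*(20 + n)))
k = -13 (k = -5 - 8 = -13)
k + m(S, -18)*w = -13 + ((-14 + 0)/(4*(20 - 18)))*19 = -13 + ((¼)*(-14)/2)*19 = -13 + ((¼)*(½)*(-14))*19 = -13 - 7/4*19 = -13 - 133/4 = -185/4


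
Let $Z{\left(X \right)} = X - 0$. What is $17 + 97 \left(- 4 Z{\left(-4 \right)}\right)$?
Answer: $1569$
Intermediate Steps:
$Z{\left(X \right)} = X$ ($Z{\left(X \right)} = X + 0 = X$)
$17 + 97 \left(- 4 Z{\left(-4 \right)}\right) = 17 + 97 \left(\left(-4\right) \left(-4\right)\right) = 17 + 97 \cdot 16 = 17 + 1552 = 1569$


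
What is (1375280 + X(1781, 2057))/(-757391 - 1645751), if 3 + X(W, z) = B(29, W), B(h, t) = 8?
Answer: -1375285/2403142 ≈ -0.57229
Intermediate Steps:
X(W, z) = 5 (X(W, z) = -3 + 8 = 5)
(1375280 + X(1781, 2057))/(-757391 - 1645751) = (1375280 + 5)/(-757391 - 1645751) = 1375285/(-2403142) = 1375285*(-1/2403142) = -1375285/2403142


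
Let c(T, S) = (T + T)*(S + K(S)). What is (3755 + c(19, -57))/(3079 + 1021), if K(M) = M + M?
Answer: -2743/4100 ≈ -0.66902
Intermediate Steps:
K(M) = 2*M
c(T, S) = 6*S*T (c(T, S) = (T + T)*(S + 2*S) = (2*T)*(3*S) = 6*S*T)
(3755 + c(19, -57))/(3079 + 1021) = (3755 + 6*(-57)*19)/(3079 + 1021) = (3755 - 6498)/4100 = -2743*1/4100 = -2743/4100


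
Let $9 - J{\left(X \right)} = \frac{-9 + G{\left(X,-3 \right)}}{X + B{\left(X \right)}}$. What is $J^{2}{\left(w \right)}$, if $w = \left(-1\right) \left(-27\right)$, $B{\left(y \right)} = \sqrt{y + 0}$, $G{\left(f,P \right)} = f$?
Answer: $\frac{11667}{169} + \frac{216 \sqrt{3}}{169} \approx 71.249$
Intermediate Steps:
$B{\left(y \right)} = \sqrt{y}$
$w = 27$
$J{\left(X \right)} = 9 - \frac{-9 + X}{X + \sqrt{X}}$
$J^{2}{\left(w \right)} = \left(\frac{9 + 8 \cdot 27 + 9 \sqrt{27}}{27 + \sqrt{27}}\right)^{2} = \left(\frac{9 + 216 + 9 \cdot 3 \sqrt{3}}{27 + 3 \sqrt{3}}\right)^{2} = \left(\frac{9 + 216 + 27 \sqrt{3}}{27 + 3 \sqrt{3}}\right)^{2} = \left(\frac{225 + 27 \sqrt{3}}{27 + 3 \sqrt{3}}\right)^{2} = \frac{\left(225 + 27 \sqrt{3}\right)^{2}}{\left(27 + 3 \sqrt{3}\right)^{2}}$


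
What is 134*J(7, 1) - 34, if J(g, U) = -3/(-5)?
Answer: 232/5 ≈ 46.400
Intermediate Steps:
J(g, U) = ⅗ (J(g, U) = -3*(-⅕) = ⅗)
134*J(7, 1) - 34 = 134*(⅗) - 34 = 402/5 - 34 = 232/5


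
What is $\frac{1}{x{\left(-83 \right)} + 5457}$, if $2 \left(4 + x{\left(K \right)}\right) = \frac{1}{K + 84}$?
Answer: $\frac{2}{10907} \approx 0.00018337$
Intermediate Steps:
$x{\left(K \right)} = -4 + \frac{1}{2 \left(84 + K\right)}$ ($x{\left(K \right)} = -4 + \frac{1}{2 \left(K + 84\right)} = -4 + \frac{1}{2 \left(84 + K\right)}$)
$\frac{1}{x{\left(-83 \right)} + 5457} = \frac{1}{\frac{-671 - -664}{2 \left(84 - 83\right)} + 5457} = \frac{1}{\frac{-671 + 664}{2 \cdot 1} + 5457} = \frac{1}{\frac{1}{2} \cdot 1 \left(-7\right) + 5457} = \frac{1}{- \frac{7}{2} + 5457} = \frac{1}{\frac{10907}{2}} = \frac{2}{10907}$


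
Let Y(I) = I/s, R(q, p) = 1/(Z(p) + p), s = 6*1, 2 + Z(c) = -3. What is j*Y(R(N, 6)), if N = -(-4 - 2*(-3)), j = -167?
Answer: -167/6 ≈ -27.833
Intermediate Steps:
Z(c) = -5 (Z(c) = -2 - 3 = -5)
s = 6
N = -2 (N = -(-4 + 6) = -1*2 = -2)
R(q, p) = 1/(-5 + p)
Y(I) = I/6
j*Y(R(N, 6)) = -167/(6*(-5 + 6)) = -167/(6*1) = -167/6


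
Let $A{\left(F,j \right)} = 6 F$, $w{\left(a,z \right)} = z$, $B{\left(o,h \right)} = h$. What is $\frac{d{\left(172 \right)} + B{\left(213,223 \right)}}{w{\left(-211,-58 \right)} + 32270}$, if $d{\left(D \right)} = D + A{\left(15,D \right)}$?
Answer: $\frac{485}{32212} \approx 0.015057$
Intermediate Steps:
$d{\left(D \right)} = 90 + D$ ($d{\left(D \right)} = D + 6 \cdot 15 = D + 90 = 90 + D$)
$\frac{d{\left(172 \right)} + B{\left(213,223 \right)}}{w{\left(-211,-58 \right)} + 32270} = \frac{\left(90 + 172\right) + 223}{-58 + 32270} = \frac{262 + 223}{32212} = 485 \cdot \frac{1}{32212} = \frac{485}{32212}$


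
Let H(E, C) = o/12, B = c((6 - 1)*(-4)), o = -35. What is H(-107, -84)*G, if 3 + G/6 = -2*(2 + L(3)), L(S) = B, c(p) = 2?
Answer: 385/2 ≈ 192.50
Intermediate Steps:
B = 2
H(E, C) = -35/12
L(S) = 2
G = -66 (G = -18 + 6*(-2*(2 + 2)) = -18 + 6*(-2*4) = -18 + 6*(-8) = -18 - 48 = -66)
H(-107, -84)*G = -35/12*(-66) = 385/2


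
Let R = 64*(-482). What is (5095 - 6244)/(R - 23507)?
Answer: 1149/54355 ≈ 0.021139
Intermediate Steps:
R = -30848
(5095 - 6244)/(R - 23507) = (5095 - 6244)/(-30848 - 23507) = -1149/(-54355) = -1149*(-1/54355) = 1149/54355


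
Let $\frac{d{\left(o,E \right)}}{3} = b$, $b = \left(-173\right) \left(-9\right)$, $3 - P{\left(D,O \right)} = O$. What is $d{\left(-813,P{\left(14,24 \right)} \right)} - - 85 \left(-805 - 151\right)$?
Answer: $-76589$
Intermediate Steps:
$P{\left(D,O \right)} = 3 - O$
$b = 1557$
$d{\left(o,E \right)} = 4671$ ($d{\left(o,E \right)} = 3 \cdot 1557 = 4671$)
$d{\left(-813,P{\left(14,24 \right)} \right)} - - 85 \left(-805 - 151\right) = 4671 - - 85 \left(-805 - 151\right) = 4671 - \left(-85\right) \left(-956\right) = 4671 - 81260 = -76589$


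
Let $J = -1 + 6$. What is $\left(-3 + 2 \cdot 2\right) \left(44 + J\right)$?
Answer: $49$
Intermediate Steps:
$J = 5$
$\left(-3 + 2 \cdot 2\right) \left(44 + J\right) = \left(-3 + 2 \cdot 2\right) \left(44 + 5\right) = \left(-3 + 4\right) 49 = 1 \cdot 49 = 49$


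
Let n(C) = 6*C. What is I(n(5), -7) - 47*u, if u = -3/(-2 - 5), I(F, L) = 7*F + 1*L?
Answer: 1280/7 ≈ 182.86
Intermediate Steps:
I(F, L) = L + 7*F (I(F, L) = 7*F + L = L + 7*F)
u = 3/7 (u = -3/(-7) = -1/7*(-3) = 3/7 ≈ 0.42857)
I(n(5), -7) - 47*u = (-7 + 7*(6*5)) - 47*3/7 = (-7 + 7*30) - 141/7 = (-7 + 210) - 141/7 = 203 - 141/7 = 1280/7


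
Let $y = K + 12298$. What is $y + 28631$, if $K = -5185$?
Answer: $35744$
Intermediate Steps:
$y = 7113$ ($y = -5185 + 12298 = 7113$)
$y + 28631 = 7113 + 28631 = 35744$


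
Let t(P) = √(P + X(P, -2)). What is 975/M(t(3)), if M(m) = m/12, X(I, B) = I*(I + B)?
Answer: 1950*√6 ≈ 4776.5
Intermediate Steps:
X(I, B) = I*(B + I)
t(P) = √(P + P*(-2 + P))
M(m) = m/12 (M(m) = m*(1/12) = m/12)
975/M(t(3)) = 975/((√(3*(-1 + 3))/12)) = 975/((√(3*2)/12)) = 975/((√6/12)) = 975*(2*√6) = 1950*√6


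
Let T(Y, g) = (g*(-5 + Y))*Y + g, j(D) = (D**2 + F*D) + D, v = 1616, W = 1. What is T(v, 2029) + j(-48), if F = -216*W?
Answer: 5282264557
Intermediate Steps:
F = -216 (F = -216*1 = -216)
j(D) = D**2 - 215*D (j(D) = (D**2 - 216*D) + D = D**2 - 215*D)
T(Y, g) = g + Y*g*(-5 + Y) (T(Y, g) = Y*g*(-5 + Y) + g = g + Y*g*(-5 + Y))
T(v, 2029) + j(-48) = 2029*(1 + 1616**2 - 5*1616) - 48*(-215 - 48) = 2029*(1 + 2611456 - 8080) - 48*(-263) = 2029*2603377 + 12624 = 5282251933 + 12624 = 5282264557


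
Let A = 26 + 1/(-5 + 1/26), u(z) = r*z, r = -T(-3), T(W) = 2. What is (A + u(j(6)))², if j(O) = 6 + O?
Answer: 53824/16641 ≈ 3.2344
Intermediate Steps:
r = -2 (r = -1*2 = -2)
u(z) = -2*z
A = 3328/129 (A = 26 + 1/(-5 + 1/26) = 26 + 1/(-129/26) = 26 - 26/129 = 3328/129 ≈ 25.798)
(A + u(j(6)))² = (3328/129 - 2*(6 + 6))² = (3328/129 - 2*12)² = (3328/129 - 24)² = (232/129)² = 53824/16641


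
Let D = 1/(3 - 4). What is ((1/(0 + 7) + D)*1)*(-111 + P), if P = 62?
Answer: 42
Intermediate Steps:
D = -1 (D = 1/(-1) = -1)
((1/(0 + 7) + D)*1)*(-111 + P) = ((1/(0 + 7) - 1)*1)*(-111 + 62) = ((1/7 - 1)*1)*(-49) = ((⅐ - 1)*1)*(-49) = -6/7*1*(-49) = -6/7*(-49) = 42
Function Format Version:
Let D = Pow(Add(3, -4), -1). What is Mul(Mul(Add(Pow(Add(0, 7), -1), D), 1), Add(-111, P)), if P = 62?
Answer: 42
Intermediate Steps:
D = -1 (D = Pow(-1, -1) = -1)
Mul(Mul(Add(Pow(Add(0, 7), -1), D), 1), Add(-111, P)) = Mul(Mul(Add(Pow(Add(0, 7), -1), -1), 1), Add(-111, 62)) = Mul(Mul(Add(Pow(7, -1), -1), 1), -49) = Mul(Mul(Add(Rational(1, 7), -1), 1), -49) = Mul(Mul(Rational(-6, 7), 1), -49) = Mul(Rational(-6, 7), -49) = 42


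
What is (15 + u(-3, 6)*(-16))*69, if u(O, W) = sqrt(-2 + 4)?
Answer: 1035 - 1104*sqrt(2) ≈ -526.29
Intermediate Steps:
u(O, W) = sqrt(2)
(15 + u(-3, 6)*(-16))*69 = (15 + sqrt(2)*(-16))*69 = (15 - 16*sqrt(2))*69 = 1035 - 1104*sqrt(2)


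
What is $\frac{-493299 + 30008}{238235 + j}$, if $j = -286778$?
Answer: $\frac{463291}{48543} \approx 9.5439$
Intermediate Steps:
$\frac{-493299 + 30008}{238235 + j} = \frac{-493299 + 30008}{238235 - 286778} = - \frac{463291}{-48543} = \left(-463291\right) \left(- \frac{1}{48543}\right) = \frac{463291}{48543}$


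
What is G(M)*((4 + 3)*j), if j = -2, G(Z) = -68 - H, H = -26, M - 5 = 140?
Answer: 588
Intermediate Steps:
M = 145 (M = 5 + 140 = 145)
G(Z) = -42 (G(Z) = -68 - 1*(-26) = -68 + 26 = -42)
G(M)*((4 + 3)*j) = -42*(4 + 3)*(-2) = -294*(-2) = -42*(-14) = 588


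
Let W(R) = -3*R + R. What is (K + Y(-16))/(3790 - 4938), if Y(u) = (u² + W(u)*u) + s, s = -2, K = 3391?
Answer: -3133/1148 ≈ -2.7291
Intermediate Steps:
W(R) = -2*R
Y(u) = -2 - u² (Y(u) = (u² + (-2*u)*u) - 2 = (u² - 2*u²) - 2 = -u² - 2 = -2 - u²)
(K + Y(-16))/(3790 - 4938) = (3391 + (-2 - 1*(-16)²))/(3790 - 4938) = (3391 + (-2 - 1*256))/(-1148) = (3391 + (-2 - 256))*(-1/1148) = (3391 - 258)*(-1/1148) = 3133*(-1/1148) = -3133/1148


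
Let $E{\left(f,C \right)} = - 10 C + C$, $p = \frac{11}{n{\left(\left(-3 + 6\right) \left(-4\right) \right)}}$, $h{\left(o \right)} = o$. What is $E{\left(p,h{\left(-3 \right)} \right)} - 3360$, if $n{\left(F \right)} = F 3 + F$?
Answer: $-3333$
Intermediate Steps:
$n{\left(F \right)} = 4 F$ ($n{\left(F \right)} = 3 F + F = 4 F$)
$p = - \frac{11}{48}$ ($p = \frac{11}{4 \left(-3 + 6\right) \left(-4\right)} = \frac{11}{4 \cdot 3 \left(-4\right)} = \frac{11}{4 \left(-12\right)} = \frac{11}{-48} = 11 \left(- \frac{1}{48}\right) = - \frac{11}{48} \approx -0.22917$)
$E{\left(f,C \right)} = - 9 C$
$E{\left(p,h{\left(-3 \right)} \right)} - 3360 = \left(-9\right) \left(-3\right) - 3360 = 27 - 3360 = -3333$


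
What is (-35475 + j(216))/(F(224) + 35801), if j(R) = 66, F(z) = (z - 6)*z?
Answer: -11803/28211 ≈ -0.41838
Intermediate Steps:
F(z) = z*(-6 + z) (F(z) = (-6 + z)*z = z*(-6 + z))
(-35475 + j(216))/(F(224) + 35801) = (-35475 + 66)/(224*(-6 + 224) + 35801) = -35409/(224*218 + 35801) = -35409/(48832 + 35801) = -35409/84633 = -35409*1/84633 = -11803/28211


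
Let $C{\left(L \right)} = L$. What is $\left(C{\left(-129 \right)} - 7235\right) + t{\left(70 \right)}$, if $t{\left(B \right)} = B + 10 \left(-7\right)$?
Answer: $-7364$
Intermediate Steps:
$t{\left(B \right)} = -70 + B$ ($t{\left(B \right)} = B - 70 = -70 + B$)
$\left(C{\left(-129 \right)} - 7235\right) + t{\left(70 \right)} = \left(-129 - 7235\right) + \left(-70 + 70\right) = -7364 + 0 = -7364$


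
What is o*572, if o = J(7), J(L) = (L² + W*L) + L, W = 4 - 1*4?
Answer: 32032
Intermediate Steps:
W = 0 (W = 4 - 4 = 0)
J(L) = L + L² (J(L) = (L² + 0*L) + L = (L² + 0) + L = L² + L = L + L²)
o = 56 (o = 7*(1 + 7) = 7*8 = 56)
o*572 = 56*572 = 32032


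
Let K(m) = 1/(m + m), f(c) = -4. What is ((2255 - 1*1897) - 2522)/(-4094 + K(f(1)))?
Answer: 17312/32753 ≈ 0.52856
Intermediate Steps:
K(m) = 1/(2*m)
((2255 - 1*1897) - 2522)/(-4094 + K(f(1))) = ((2255 - 1*1897) - 2522)/(-4094 + (1/2)/(-4)) = ((2255 - 1897) - 2522)/(-4094 + (1/2)*(-1/4)) = (358 - 2522)/(-4094 - 1/8) = -2164/(-32753/8) = -2164*(-8/32753) = 17312/32753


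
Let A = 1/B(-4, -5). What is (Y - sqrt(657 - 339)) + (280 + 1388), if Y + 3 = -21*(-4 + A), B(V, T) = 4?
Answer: 6975/4 - sqrt(318) ≈ 1725.9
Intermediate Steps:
A = 1/4 ≈ 0.25000
Y = 303/4 (Y = -3 - 21*(-4 + 1/4) = -3 - 21*(-15/4) = -3 + 315/4 = 303/4 ≈ 75.750)
(Y - sqrt(657 - 339)) + (280 + 1388) = (303/4 - sqrt(657 - 339)) + (280 + 1388) = (303/4 - sqrt(318)) + 1668 = 6975/4 - sqrt(318)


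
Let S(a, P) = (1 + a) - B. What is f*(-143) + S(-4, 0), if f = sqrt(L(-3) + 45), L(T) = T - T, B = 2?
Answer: -5 - 429*sqrt(5) ≈ -964.27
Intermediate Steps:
L(T) = 0
f = 3*sqrt(5) (f = sqrt(0 + 45) = sqrt(45) = 3*sqrt(5) ≈ 6.7082)
S(a, P) = -1 + a (S(a, P) = (1 + a) - 1*2 = (1 + a) - 2 = -1 + a)
f*(-143) + S(-4, 0) = (3*sqrt(5))*(-143) + (-1 - 4) = -429*sqrt(5) - 5 = -5 - 429*sqrt(5)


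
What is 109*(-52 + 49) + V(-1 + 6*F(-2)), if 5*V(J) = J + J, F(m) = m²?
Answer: -1589/5 ≈ -317.80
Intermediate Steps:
V(J) = 2*J/5 (V(J) = (J + J)/5 = (2*J)/5 = 2*J/5)
109*(-52 + 49) + V(-1 + 6*F(-2)) = 109*(-52 + 49) + 2*(-1 + 6*(-2)²)/5 = 109*(-3) + 2*(-1 + 6*4)/5 = -327 + 2*(-1 + 24)/5 = -327 + (⅖)*23 = -327 + 46/5 = -1589/5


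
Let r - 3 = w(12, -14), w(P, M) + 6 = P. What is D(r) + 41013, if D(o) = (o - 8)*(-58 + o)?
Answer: 40964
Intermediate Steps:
w(P, M) = -6 + P
r = 9 (r = 3 + (-6 + 12) = 3 + 6 = 9)
D(o) = (-58 + o)*(-8 + o) (D(o) = (-8 + o)*(-58 + o) = (-58 + o)*(-8 + o))
D(r) + 41013 = (464 + 9**2 - 66*9) + 41013 = (464 + 81 - 594) + 41013 = -49 + 41013 = 40964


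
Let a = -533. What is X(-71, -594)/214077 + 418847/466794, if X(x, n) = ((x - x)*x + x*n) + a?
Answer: 36367759391/33309953046 ≈ 1.0918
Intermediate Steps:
X(x, n) = -533 + n*x (X(x, n) = ((x - x)*x + x*n) - 533 = (0*x + n*x) - 533 = (0 + n*x) - 533 = n*x - 533 = -533 + n*x)
X(-71, -594)/214077 + 418847/466794 = (-533 - 594*(-71))/214077 + 418847/466794 = (-533 + 42174)*(1/214077) + 418847*(1/466794) = 41641*(1/214077) + 418847/466794 = 41641/214077 + 418847/466794 = 36367759391/33309953046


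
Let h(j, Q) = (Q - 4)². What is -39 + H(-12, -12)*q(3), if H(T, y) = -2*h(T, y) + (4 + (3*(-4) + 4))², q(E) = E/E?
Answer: -535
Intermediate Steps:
h(j, Q) = (-4 + Q)²
q(E) = 1
H(T, y) = 16 - 2*(-4 + y)² (H(T, y) = -2*(-4 + y)² + (4 + (3*(-4) + 4))² = -2*(-4 + y)² + (4 + (-12 + 4))² = -2*(-4 + y)² + (4 - 8)² = -2*(-4 + y)² + (-4)² = -2*(-4 + y)² + 16 = 16 - 2*(-4 + y)²)
-39 + H(-12, -12)*q(3) = -39 + (16 - 2*(-4 - 12)²)*1 = -39 + (16 - 2*(-16)²)*1 = -39 + (16 - 2*256)*1 = -39 + (16 - 512)*1 = -39 - 496*1 = -39 - 496 = -535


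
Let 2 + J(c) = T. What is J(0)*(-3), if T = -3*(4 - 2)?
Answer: 24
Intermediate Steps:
T = -6 (T = -3*2 = -6)
J(c) = -8 (J(c) = -2 - 6 = -8)
J(0)*(-3) = -8*(-3) = 24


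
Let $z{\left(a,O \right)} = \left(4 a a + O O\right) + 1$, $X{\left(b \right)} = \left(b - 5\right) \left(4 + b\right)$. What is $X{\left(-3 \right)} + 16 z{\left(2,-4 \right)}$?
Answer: $520$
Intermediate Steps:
$X{\left(b \right)} = \left(-5 + b\right) \left(4 + b\right)$
$z{\left(a,O \right)} = 1 + O^{2} + 4 a^{2}$ ($z{\left(a,O \right)} = \left(4 a^{2} + O^{2}\right) + 1 = \left(O^{2} + 4 a^{2}\right) + 1 = 1 + O^{2} + 4 a^{2}$)
$X{\left(-3 \right)} + 16 z{\left(2,-4 \right)} = \left(-20 + \left(-3\right)^{2} - -3\right) + 16 \left(1 + \left(-4\right)^{2} + 4 \cdot 2^{2}\right) = \left(-20 + 9 + 3\right) + 16 \left(1 + 16 + 4 \cdot 4\right) = -8 + 16 \left(1 + 16 + 16\right) = -8 + 16 \cdot 33 = -8 + 528 = 520$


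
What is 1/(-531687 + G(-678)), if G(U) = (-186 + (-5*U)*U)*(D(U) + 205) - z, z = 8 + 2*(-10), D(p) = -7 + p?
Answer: 1/1102799205 ≈ 9.0678e-10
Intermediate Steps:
z = -12 (z = 8 - 20 = -12)
G(U) = 12 + (-186 - 5*U²)*(198 + U) (G(U) = (-186 + (-5*U)*U)*((-7 + U) + 205) - 1*(-12) = (-186 - 5*U²)*(198 + U) + 12 = 12 + (-186 - 5*U²)*(198 + U))
1/(-531687 + G(-678)) = 1/(-531687 + (-36816 - 990*(-678)² - 186*(-678) - 5*(-678)³)) = 1/(-531687 + (-36816 - 990*459684 + 126108 - 5*(-311665752))) = 1/(-531687 + (-36816 - 455087160 + 126108 + 1558328760)) = 1/(-531687 + 1103330892) = 1/1102799205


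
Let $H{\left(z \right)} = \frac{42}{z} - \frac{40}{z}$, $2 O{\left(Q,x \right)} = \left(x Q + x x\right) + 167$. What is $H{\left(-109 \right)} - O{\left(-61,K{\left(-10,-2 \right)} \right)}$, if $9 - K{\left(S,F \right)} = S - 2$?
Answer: $\frac{73353}{218} \approx 336.48$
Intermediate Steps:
$K{\left(S,F \right)} = 11 - S$ ($K{\left(S,F \right)} = 9 - \left(S - 2\right) = 9 - \left(-2 + S\right) = 11 - S$)
$O{\left(Q,x \right)} = \frac{167}{2} + \frac{x^{2}}{2} + \frac{Q x}{2}$ ($O{\left(Q,x \right)} = \frac{\left(x Q + x x\right) + 167}{2} = \frac{\left(Q x + x^{2}\right) + 167}{2} = \frac{\left(x^{2} + Q x\right) + 167}{2} = \frac{167 + x^{2} + Q x}{2} = \frac{167}{2} + \frac{x^{2}}{2} + \frac{Q x}{2}$)
$H{\left(z \right)} = \frac{2}{z}$
$H{\left(-109 \right)} - O{\left(-61,K{\left(-10,-2 \right)} \right)} = \frac{2}{-109} - \left(\frac{167}{2} + \frac{\left(11 - -10\right)^{2}}{2} + \frac{1}{2} \left(-61\right) \left(11 - -10\right)\right) = 2 \left(- \frac{1}{109}\right) - \left(\frac{167}{2} + \frac{\left(11 + 10\right)^{2}}{2} + \frac{1}{2} \left(-61\right) \left(11 + 10\right)\right) = - \frac{2}{109} - \left(\frac{167}{2} + \frac{21^{2}}{2} + \frac{1}{2} \left(-61\right) 21\right) = - \frac{2}{109} - \left(\frac{167}{2} + \frac{1}{2} \cdot 441 - \frac{1281}{2}\right) = - \frac{2}{109} - \left(\frac{167}{2} + \frac{441}{2} - \frac{1281}{2}\right) = - \frac{2}{109} - - \frac{673}{2} = - \frac{2}{109} + \frac{673}{2} = \frac{73353}{218}$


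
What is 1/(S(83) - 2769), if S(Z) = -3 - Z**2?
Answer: -1/9661 ≈ -0.00010351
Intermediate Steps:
1/(S(83) - 2769) = 1/((-3 - 1*83**2) - 2769) = 1/((-3 - 1*6889) - 2769) = 1/((-3 - 6889) - 2769) = 1/(-6892 - 2769) = 1/(-9661) = -1/9661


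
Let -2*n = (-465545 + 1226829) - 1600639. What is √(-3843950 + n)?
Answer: I*√13697090/2 ≈ 1850.5*I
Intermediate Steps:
n = 839355/2 (n = -((-465545 + 1226829) - 1600639)/2 = -(761284 - 1600639)/2 = -½*(-839355) = 839355/2 ≈ 4.1968e+5)
√(-3843950 + n) = √(-3843950 + 839355/2) = √(-6848545/2) = I*√13697090/2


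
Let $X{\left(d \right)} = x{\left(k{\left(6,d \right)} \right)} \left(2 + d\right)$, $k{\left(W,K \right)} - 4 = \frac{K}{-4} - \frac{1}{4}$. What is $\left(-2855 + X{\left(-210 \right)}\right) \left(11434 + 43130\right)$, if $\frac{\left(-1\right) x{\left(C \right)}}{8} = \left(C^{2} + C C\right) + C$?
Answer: $579510330180$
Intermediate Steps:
$k{\left(W,K \right)} = \frac{15}{4} - \frac{K}{4}$ ($k{\left(W,K \right)} = 4 + \left(\frac{K}{-4} - \frac{1}{4}\right) = 4 + \left(K \left(- \frac{1}{4}\right) - \frac{1}{4}\right) = 4 - \left(\frac{1}{4} + \frac{K}{4}\right) = \frac{15}{4} - \frac{K}{4}$)
$x{\left(C \right)} = - 16 C^{2} - 8 C$ ($x{\left(C \right)} = - 8 \left(\left(C^{2} + C C\right) + C\right) = - 8 \left(\left(C^{2} + C^{2}\right) + C\right) = - 8 \left(2 C^{2} + C\right) = - 8 \left(C + 2 C^{2}\right) = - 16 C^{2} - 8 C$)
$X{\left(d \right)} = - 8 \left(2 + d\right) \left(\frac{15}{4} - \frac{d}{4}\right) \left(\frac{17}{2} - \frac{d}{2}\right)$ ($X{\left(d \right)} = - 8 \left(\frac{15}{4} - \frac{d}{4}\right) \left(1 + 2 \left(\frac{15}{4} - \frac{d}{4}\right)\right) \left(2 + d\right) = - 8 \left(\frac{15}{4} - \frac{d}{4}\right) \left(1 - \left(- \frac{15}{2} + \frac{d}{2}\right)\right) \left(2 + d\right) = - 8 \left(\frac{15}{4} - \frac{d}{4}\right) \left(\frac{17}{2} - \frac{d}{2}\right) \left(2 + d\right) = - 8 \left(2 + d\right) \left(\frac{15}{4} - \frac{d}{4}\right) \left(\frac{17}{2} - \frac{d}{2}\right)$)
$\left(-2855 + X{\left(-210 \right)}\right) \left(11434 + 43130\right) = \left(-2855 + \left(-15 - 210\right) \left(2 - 210\right) \left(17 - -210\right)\right) \left(11434 + 43130\right) = \left(-2855 - - 46800 \left(17 + 210\right)\right) 54564 = \left(-2855 - \left(-46800\right) 227\right) 54564 = \left(-2855 + 10623600\right) 54564 = 10620745 \cdot 54564 = 579510330180$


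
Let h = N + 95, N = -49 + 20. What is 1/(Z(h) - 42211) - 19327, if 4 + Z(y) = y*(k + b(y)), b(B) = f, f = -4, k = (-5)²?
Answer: -789102084/40829 ≈ -19327.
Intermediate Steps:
k = 25
N = -29
h = 66 (h = -29 + 95 = 66)
b(B) = -4
Z(y) = -4 + 21*y (Z(y) = -4 + y*(25 - 4) = -4 + y*21 = -4 + 21*y)
1/(Z(h) - 42211) - 19327 = 1/((-4 + 21*66) - 42211) - 19327 = 1/((-4 + 1386) - 42211) - 19327 = 1/(1382 - 42211) - 19327 = 1/(-40829) - 19327 = -1/40829 - 19327 = -789102084/40829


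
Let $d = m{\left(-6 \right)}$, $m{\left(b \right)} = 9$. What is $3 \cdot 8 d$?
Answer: $216$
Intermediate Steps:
$d = 9$
$3 \cdot 8 d = 3 \cdot 8 \cdot 9 = 24 \cdot 9 = 216$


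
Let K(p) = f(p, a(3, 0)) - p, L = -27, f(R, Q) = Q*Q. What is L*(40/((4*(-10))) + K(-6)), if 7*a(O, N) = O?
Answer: -6858/49 ≈ -139.96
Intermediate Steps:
a(O, N) = O/7
f(R, Q) = Q**2
K(p) = 9/49 - p (K(p) = ((1/7)*3)**2 - p = (3/7)**2 - p = 9/49 - p)
L*(40/((4*(-10))) + K(-6)) = -27*(40/((4*(-10))) + (9/49 - 1*(-6))) = -27*(40/(-40) + (9/49 + 6)) = -27*(40*(-1/40) + 303/49) = -27*(-1 + 303/49) = -27*254/49 = -6858/49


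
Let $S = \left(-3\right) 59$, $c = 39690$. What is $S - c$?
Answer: $-39867$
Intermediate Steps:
$S = -177$
$S - c = -177 - 39690 = -39867$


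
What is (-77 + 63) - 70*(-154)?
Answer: 10766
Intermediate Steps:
(-77 + 63) - 70*(-154) = -14 + 10780 = 10766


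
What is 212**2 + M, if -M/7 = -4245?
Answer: 74659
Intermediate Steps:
M = 29715 (M = -7*(-4245) = 29715)
212**2 + M = 212**2 + 29715 = 44944 + 29715 = 74659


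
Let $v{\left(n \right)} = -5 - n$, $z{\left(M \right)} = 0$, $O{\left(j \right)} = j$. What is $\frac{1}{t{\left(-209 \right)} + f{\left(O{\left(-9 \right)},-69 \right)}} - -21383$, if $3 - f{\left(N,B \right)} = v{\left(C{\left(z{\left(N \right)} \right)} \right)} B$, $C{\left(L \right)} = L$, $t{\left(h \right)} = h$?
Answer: $\frac{11782032}{551} \approx 21383.0$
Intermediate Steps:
$f{\left(N,B \right)} = 3 + 5 B$ ($f{\left(N,B \right)} = 3 - \left(-5 - 0\right) B = 3 - \left(-5 + 0\right) B = 3 - - 5 B = 3 + 5 B$)
$\frac{1}{t{\left(-209 \right)} + f{\left(O{\left(-9 \right)},-69 \right)}} - -21383 = \frac{1}{-209 + \left(3 + 5 \left(-69\right)\right)} - -21383 = \frac{1}{-209 + \left(3 - 345\right)} + 21383 = \frac{1}{-209 - 342} + 21383 = \frac{1}{-551} + 21383 = - \frac{1}{551} + 21383 = \frac{11782032}{551}$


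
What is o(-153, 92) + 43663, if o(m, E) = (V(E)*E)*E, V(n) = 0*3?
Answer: 43663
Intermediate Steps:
V(n) = 0
o(m, E) = 0 (o(m, E) = (0*E)*E = 0*E = 0)
o(-153, 92) + 43663 = 0 + 43663 = 43663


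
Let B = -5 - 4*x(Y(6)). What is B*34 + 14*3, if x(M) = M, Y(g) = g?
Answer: -944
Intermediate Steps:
B = -29 (B = -5 - 4*6 = -5 - 24 = -29)
B*34 + 14*3 = -29*34 + 14*3 = -986 + 42 = -944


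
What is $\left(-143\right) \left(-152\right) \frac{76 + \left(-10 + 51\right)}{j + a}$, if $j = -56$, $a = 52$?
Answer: $-635778$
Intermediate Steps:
$\left(-143\right) \left(-152\right) \frac{76 + \left(-10 + 51\right)}{j + a} = \left(-143\right) \left(-152\right) \frac{76 + \left(-10 + 51\right)}{-56 + 52} = 21736 \frac{76 + 41}{-4} = 21736 \cdot 117 \left(- \frac{1}{4}\right) = 21736 \left(- \frac{117}{4}\right) = -635778$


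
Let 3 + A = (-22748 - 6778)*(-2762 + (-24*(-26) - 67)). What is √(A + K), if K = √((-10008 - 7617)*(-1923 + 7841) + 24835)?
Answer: √(65104827 + I*√104279915) ≈ 8068.8 + 0.63*I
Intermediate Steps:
A = 65104827 (A = -3 + (-22748 - 6778)*(-2762 + (-24*(-26) - 67)) = -3 - 29526*(-2762 + (624 - 67)) = -3 - 29526*(-2762 + 557) = -3 - 29526*(-2205) = -3 + 65104830 = 65104827)
K = I*√104279915 (K = √(-17625*5918 + 24835) = √(-104304750 + 24835) = √(-104279915) = I*√104279915 ≈ 10212.0*I)
√(A + K) = √(65104827 + I*√104279915)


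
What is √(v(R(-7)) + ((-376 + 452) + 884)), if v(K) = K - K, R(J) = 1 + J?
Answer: 8*√15 ≈ 30.984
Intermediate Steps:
v(K) = 0
√(v(R(-7)) + ((-376 + 452) + 884)) = √(0 + ((-376 + 452) + 884)) = √(0 + (76 + 884)) = √(0 + 960) = √960 = 8*√15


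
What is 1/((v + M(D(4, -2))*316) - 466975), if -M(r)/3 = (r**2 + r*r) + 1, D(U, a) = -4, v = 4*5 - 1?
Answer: -1/498240 ≈ -2.0071e-6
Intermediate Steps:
v = 19 (v = 20 - 1 = 19)
M(r) = -3 - 6*r**2 (M(r) = -3*((r**2 + r*r) + 1) = -3*((r**2 + r**2) + 1) = -3*(2*r**2 + 1) = -3*(1 + 2*r**2) = -3 - 6*r**2)
1/((v + M(D(4, -2))*316) - 466975) = 1/((19 + (-3 - 6*(-4)**2)*316) - 466975) = 1/((19 + (-3 - 6*16)*316) - 466975) = 1/((19 + (-3 - 96)*316) - 466975) = 1/((19 - 99*316) - 466975) = 1/((19 - 31284) - 466975) = 1/(-31265 - 466975) = 1/(-498240) = -1/498240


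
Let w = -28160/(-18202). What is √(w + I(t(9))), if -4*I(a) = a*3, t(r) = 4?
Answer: I*√120342523/9101 ≈ 1.2054*I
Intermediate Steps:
w = 14080/9101 (w = -28160*(-1/18202) = 14080/9101 ≈ 1.5471)
I(a) = -3*a/4 (I(a) = -a*3/4 = -3*a/4)
√(w + I(t(9))) = √(14080/9101 - ¾*4) = √(14080/9101 - 3) = √(-13223/9101) = I*√120342523/9101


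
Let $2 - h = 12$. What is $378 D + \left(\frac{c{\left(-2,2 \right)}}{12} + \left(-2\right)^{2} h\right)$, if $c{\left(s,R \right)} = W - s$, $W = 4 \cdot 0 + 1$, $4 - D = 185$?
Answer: $- \frac{273831}{4} \approx -68458.0$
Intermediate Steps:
$D = -181$ ($D = 4 - 185 = -181$)
$W = 1$ ($W = 0 + 1 = 1$)
$c{\left(s,R \right)} = 1 - s$
$h = -10$ ($h = 2 - 12 = -10$)
$378 D + \left(\frac{c{\left(-2,2 \right)}}{12} + \left(-2\right)^{2} h\right) = 378 \left(-181\right) + \left(\frac{1 - -2}{12} + \left(-2\right)^{2} \left(-10\right)\right) = -68418 + \left(\left(1 + 2\right) \frac{1}{12} + 4 \left(-10\right)\right) = -68418 + \left(3 \cdot \frac{1}{12} - 40\right) = -68418 + \left(\frac{1}{4} - 40\right) = -68418 - \frac{159}{4} = - \frac{273831}{4}$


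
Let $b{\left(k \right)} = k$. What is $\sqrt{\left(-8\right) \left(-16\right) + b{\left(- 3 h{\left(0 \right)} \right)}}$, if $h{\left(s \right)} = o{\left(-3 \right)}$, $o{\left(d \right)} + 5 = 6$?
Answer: $5 \sqrt{5} \approx 11.18$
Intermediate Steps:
$o{\left(d \right)} = 1$ ($o{\left(d \right)} = -5 + 6 = 1$)
$h{\left(s \right)} = 1$
$\sqrt{\left(-8\right) \left(-16\right) + b{\left(- 3 h{\left(0 \right)} \right)}} = \sqrt{\left(-8\right) \left(-16\right) - 3} = \sqrt{128 - 3} = \sqrt{125} = 5 \sqrt{5}$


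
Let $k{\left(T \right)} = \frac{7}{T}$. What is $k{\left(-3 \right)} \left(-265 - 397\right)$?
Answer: $\frac{4634}{3} \approx 1544.7$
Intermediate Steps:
$k{\left(-3 \right)} \left(-265 - 397\right) = \frac{7}{-3} \left(-265 - 397\right) = 7 \left(- \frac{1}{3}\right) \left(-662\right) = \left(- \frac{7}{3}\right) \left(-662\right) = \frac{4634}{3}$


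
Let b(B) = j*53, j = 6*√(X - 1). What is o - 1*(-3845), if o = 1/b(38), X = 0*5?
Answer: 3845 - I/318 ≈ 3845.0 - 0.0031447*I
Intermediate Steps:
X = 0
j = 6*I (j = 6*√(0 - 1) = 6*√(-1) = 6*I ≈ 6.0*I)
b(B) = 318*I (b(B) = (6*I)*53 = 318*I)
o = -I/318 (o = 1/(318*I) = -I/318 ≈ -0.0031447*I)
o - 1*(-3845) = -I/318 - 1*(-3845) = -I/318 + 3845 = 3845 - I/318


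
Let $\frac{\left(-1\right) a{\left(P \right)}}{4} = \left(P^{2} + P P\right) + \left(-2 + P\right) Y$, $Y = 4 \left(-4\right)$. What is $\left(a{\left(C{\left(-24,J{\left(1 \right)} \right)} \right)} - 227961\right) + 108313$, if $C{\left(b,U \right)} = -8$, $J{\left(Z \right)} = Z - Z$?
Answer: $-120800$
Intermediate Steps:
$J{\left(Z \right)} = 0$
$Y = -16$
$a{\left(P \right)} = -128 - 8 P^{2} + 64 P$ ($a{\left(P \right)} = - 4 \left(\left(P^{2} + P P\right) + \left(-2 + P\right) \left(-16\right)\right) = - 4 \left(\left(P^{2} + P^{2}\right) - \left(-32 + 16 P\right)\right) = - 4 \left(2 P^{2} - \left(-32 + 16 P\right)\right) = - 4 \left(32 - 16 P + 2 P^{2}\right) = -128 - 8 P^{2} + 64 P$)
$\left(a{\left(C{\left(-24,J{\left(1 \right)} \right)} \right)} - 227961\right) + 108313 = \left(\left(-128 - 8 \left(-8\right)^{2} + 64 \left(-8\right)\right) - 227961\right) + 108313 = \left(\left(-128 - 512 - 512\right) - 227961\right) + 108313 = \left(-1152 - 227961\right) + 108313 = -229113 + 108313 = -120800$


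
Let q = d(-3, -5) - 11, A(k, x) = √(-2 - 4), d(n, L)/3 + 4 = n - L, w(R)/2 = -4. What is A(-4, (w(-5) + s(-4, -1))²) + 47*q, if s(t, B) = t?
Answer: -799 + I*√6 ≈ -799.0 + 2.4495*I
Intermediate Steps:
w(R) = -8 (w(R) = 2*(-4) = -8)
d(n, L) = -12 - 3*L + 3*n (d(n, L) = -12 + 3*(n - L) = -12 + (-3*L + 3*n) = -12 - 3*L + 3*n)
A(k, x) = I*√6 (A(k, x) = √(-6) = I*√6)
q = -17 (q = (-12 - 3*(-5) + 3*(-3)) - 11 = (-12 + 15 - 9) - 11 = -6 - 11 = -17)
A(-4, (w(-5) + s(-4, -1))²) + 47*q = I*√6 + 47*(-17) = I*√6 - 799 = -799 + I*√6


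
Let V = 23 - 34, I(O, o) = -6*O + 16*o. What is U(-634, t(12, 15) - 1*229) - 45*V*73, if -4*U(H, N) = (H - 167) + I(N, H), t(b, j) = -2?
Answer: 154099/4 ≈ 38525.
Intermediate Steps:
V = -11
U(H, N) = 167/4 - 17*H/4 + 3*N/2 (U(H, N) = -((H - 167) + (-6*N + 16*H))/4 = -((-167 + H) + (-6*N + 16*H))/4 = -(-167 - 6*N + 17*H)/4 = 167/4 - 17*H/4 + 3*N/2)
U(-634, t(12, 15) - 1*229) - 45*V*73 = (167/4 - 17/4*(-634) + 3*(-2 - 1*229)/2) - 45*(-11)*73 = (167/4 + 5389/2 + 3*(-2 - 229)/2) + 495*73 = (167/4 + 5389/2 + (3/2)*(-231)) + 36135 = (167/4 + 5389/2 - 693/2) + 36135 = 9559/4 + 36135 = 154099/4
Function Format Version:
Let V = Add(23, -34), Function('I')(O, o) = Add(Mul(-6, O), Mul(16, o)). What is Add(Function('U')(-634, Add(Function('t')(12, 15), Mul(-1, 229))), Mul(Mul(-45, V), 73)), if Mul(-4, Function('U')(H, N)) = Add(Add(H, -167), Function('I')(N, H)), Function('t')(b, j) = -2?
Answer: Rational(154099, 4) ≈ 38525.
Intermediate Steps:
V = -11
Function('U')(H, N) = Add(Rational(167, 4), Mul(Rational(-17, 4), H), Mul(Rational(3, 2), N)) (Function('U')(H, N) = Mul(Rational(-1, 4), Add(Add(H, -167), Add(Mul(-6, N), Mul(16, H)))) = Mul(Rational(-1, 4), Add(Add(-167, H), Add(Mul(-6, N), Mul(16, H)))) = Mul(Rational(-1, 4), Add(-167, Mul(-6, N), Mul(17, H))) = Add(Rational(167, 4), Mul(Rational(-17, 4), H), Mul(Rational(3, 2), N)))
Add(Function('U')(-634, Add(Function('t')(12, 15), Mul(-1, 229))), Mul(Mul(-45, V), 73)) = Add(Add(Rational(167, 4), Mul(Rational(-17, 4), -634), Mul(Rational(3, 2), Add(-2, Mul(-1, 229)))), Mul(Mul(-45, -11), 73)) = Add(Add(Rational(167, 4), Rational(5389, 2), Mul(Rational(3, 2), Add(-2, -229))), Mul(495, 73)) = Add(Add(Rational(167, 4), Rational(5389, 2), Mul(Rational(3, 2), -231)), 36135) = Add(Add(Rational(167, 4), Rational(5389, 2), Rational(-693, 2)), 36135) = Add(Rational(9559, 4), 36135) = Rational(154099, 4)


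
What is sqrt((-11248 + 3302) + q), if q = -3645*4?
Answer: I*sqrt(22526) ≈ 150.09*I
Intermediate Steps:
q = -14580
sqrt((-11248 + 3302) + q) = sqrt((-11248 + 3302) - 14580) = sqrt(-7946 - 14580) = sqrt(-22526) = I*sqrt(22526)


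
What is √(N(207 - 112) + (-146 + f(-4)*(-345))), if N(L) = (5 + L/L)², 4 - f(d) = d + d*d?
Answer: 5*√106 ≈ 51.478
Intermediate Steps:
f(d) = 4 - d - d² (f(d) = 4 - (d + d*d) = 4 - (d + d²) = 4 + (-d - d²) = 4 - d - d²)
N(L) = 36 (N(L) = (5 + 1)² = 6² = 36)
√(N(207 - 112) + (-146 + f(-4)*(-345))) = √(36 + (-146 + (4 - 1*(-4) - 1*(-4)²)*(-345))) = √(36 + (-146 + (4 + 4 - 1*16)*(-345))) = √(36 + (-146 + (4 + 4 - 16)*(-345))) = √(36 + (-146 - 8*(-345))) = √(36 + (-146 + 2760)) = √(36 + 2614) = √2650 = 5*√106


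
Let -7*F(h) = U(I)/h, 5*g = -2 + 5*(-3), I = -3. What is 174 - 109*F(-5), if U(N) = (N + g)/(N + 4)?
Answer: 33938/175 ≈ 193.93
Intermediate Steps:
g = -17/5 (g = (-2 + 5*(-3))/5 = (-2 - 15)/5 = (1/5)*(-17) = -17/5 ≈ -3.4000)
U(N) = (-17/5 + N)/(4 + N) (U(N) = (N - 17/5)/(N + 4) = (-17/5 + N)/(4 + N))
F(h) = 32/(35*h) (F(h) = -(-17/5 - 3)/(4 - 3)/(7*h) = --32/5/1/(7*h) = -1*(-32/5)/(7*h) = -(-32)/(35*h) = 32/(35*h))
174 - 109*F(-5) = 174 - 3488/(35*(-5)) = 174 - 3488*(-1)/(35*5) = 174 - 109*(-32/175) = 174 + 3488/175 = 33938/175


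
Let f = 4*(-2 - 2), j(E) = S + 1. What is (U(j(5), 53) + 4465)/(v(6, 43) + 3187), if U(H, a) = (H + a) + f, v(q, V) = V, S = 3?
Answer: 2253/1615 ≈ 1.3950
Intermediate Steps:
j(E) = 4 (j(E) = 3 + 1 = 4)
f = -16 (f = 4*(-4) = -16)
U(H, a) = -16 + H + a (U(H, a) = (H + a) - 16 = -16 + H + a)
(U(j(5), 53) + 4465)/(v(6, 43) + 3187) = ((-16 + 4 + 53) + 4465)/(43 + 3187) = (41 + 4465)/3230 = 4506*(1/3230) = 2253/1615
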